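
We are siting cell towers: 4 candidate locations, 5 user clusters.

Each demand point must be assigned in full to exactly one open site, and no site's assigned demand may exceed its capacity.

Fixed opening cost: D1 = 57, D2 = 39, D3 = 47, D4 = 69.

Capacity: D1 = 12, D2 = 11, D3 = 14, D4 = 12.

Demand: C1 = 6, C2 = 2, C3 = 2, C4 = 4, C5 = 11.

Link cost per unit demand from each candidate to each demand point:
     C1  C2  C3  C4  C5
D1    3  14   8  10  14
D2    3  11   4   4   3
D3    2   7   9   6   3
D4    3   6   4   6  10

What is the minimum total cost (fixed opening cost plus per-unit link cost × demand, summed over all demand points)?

187

Open {D2, D3}; cheapest assignment that respects the capacities:
  D2 (cap 11, load 11): C5 — cost 11×3 = 33
  D3 (cap 14, load 14): C1, C2, C3, C4 — cost 6×2 + 2×7 + 2×9 + 4×6 = 68
  Shipping 101, fixed 86 → total 187.
  Any other capacity-feasible assignment to {D2, D3} ships for at least 101.
Compare {D3, D4}: its best feasible assignment gives total 213.
Compare {D1, D3}: its best feasible assignment gives total 225.
Every other set of open sites that can feasibly serve all demand totals ≥ 213 even under its best assignment. Minimum: 187.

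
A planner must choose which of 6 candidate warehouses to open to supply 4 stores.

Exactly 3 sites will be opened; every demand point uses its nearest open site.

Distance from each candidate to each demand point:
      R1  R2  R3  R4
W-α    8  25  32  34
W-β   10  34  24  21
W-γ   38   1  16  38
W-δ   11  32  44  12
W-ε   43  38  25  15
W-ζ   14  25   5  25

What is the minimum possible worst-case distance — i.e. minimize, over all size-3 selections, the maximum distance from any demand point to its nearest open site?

12

Open {W-γ, W-δ, W-ζ}.
  Farthest demand point is R4 at distance 12 (to W-δ); all others are ≤ 12.
With {W-γ, W-ε, W-ζ} the worst case is 15.
With {W-α, W-γ, W-δ} the worst case is 16.
No size-3 selection achieves below 12.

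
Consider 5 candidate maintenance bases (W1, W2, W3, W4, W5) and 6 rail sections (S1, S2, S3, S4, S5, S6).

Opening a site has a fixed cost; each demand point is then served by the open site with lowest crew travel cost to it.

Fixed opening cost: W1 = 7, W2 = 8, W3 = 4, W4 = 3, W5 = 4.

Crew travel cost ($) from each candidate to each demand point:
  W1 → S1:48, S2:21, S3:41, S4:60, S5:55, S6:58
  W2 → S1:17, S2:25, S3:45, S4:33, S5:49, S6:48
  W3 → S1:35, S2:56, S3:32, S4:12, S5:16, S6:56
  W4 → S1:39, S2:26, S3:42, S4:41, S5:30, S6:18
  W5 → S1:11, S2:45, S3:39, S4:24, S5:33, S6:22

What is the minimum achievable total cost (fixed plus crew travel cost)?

Open {W3, W4, W5}: assign each demand point to its cheapest open site.
  S1→W5 11, S2→W4 26, S3→W3 32, S4→W3 12, S5→W3 16, S6→W4 18
  crew travel cost 115, fixed 11 → total 126.
Compare {W1, W3, W4, W5}: crew travel cost 110 + fixed 18 = 128.
Compare {W1, W3, W5}: crew travel cost 114 + fixed 15 = 129.
Compare {W2, W3, W4, W5}: crew travel cost 114 + fixed 19 = 133.
All other subsets cost ≥ 128. Minimum total cost: 126.

126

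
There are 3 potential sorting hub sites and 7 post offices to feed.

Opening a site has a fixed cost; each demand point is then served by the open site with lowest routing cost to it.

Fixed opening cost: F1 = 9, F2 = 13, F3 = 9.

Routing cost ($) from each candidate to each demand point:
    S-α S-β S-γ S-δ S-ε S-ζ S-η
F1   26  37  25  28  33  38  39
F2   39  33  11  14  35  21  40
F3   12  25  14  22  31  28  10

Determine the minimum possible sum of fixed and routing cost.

146

Open {F2, F3}: assign each demand point to its cheapest open site.
  S-α→F3 12, S-β→F3 25, S-γ→F2 11, S-δ→F2 14, S-ε→F3 31, S-ζ→F2 21, S-η→F3 10
  routing cost 124, fixed 22 → total 146.
Compare {F3}: routing cost 142 + fixed 9 = 151.
Compare {F1, F2, F3}: routing cost 124 + fixed 31 = 155.
Compare {F1, F3}: routing cost 142 + fixed 18 = 160.
All other subsets cost ≥ 151. Minimum total cost: 146.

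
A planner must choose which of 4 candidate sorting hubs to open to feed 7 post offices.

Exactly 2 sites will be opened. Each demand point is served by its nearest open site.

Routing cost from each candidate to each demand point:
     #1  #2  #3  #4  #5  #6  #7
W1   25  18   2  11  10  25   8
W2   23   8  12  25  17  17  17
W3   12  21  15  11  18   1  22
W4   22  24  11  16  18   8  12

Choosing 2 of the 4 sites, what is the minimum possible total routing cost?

62

Open {W1, W3}.
  #1→W3 12, #2→W1 18, #3→W1 2, #4→W1 11, #5→W1 10, #6→W3 1, #7→W1 8  ⇒ total 62.
Compare {W2, W3}: total 78.
Compare {W1, W2}: total 79.
No size-2 selection does better; minimum is 62.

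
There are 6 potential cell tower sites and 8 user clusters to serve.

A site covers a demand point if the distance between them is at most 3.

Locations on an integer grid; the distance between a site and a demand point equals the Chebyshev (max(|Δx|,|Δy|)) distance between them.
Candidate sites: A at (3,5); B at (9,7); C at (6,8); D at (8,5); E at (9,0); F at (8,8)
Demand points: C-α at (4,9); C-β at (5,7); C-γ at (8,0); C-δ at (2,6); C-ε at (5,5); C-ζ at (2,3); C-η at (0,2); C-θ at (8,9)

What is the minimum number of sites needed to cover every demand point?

Coverage sets (demand points within 3 of each site):
  A: {C-β, C-δ, C-ε, C-ζ, C-η}
  B: {C-θ}
  C: {C-α, C-β, C-ε, C-θ}
  D: {C-β, C-ε}
  E: {C-γ}
  F: {C-β, C-ε, C-θ}
No 2 sites suffice: every size-2 union leaves at least one demand point uncovered.
But {A, C, E} covers everything, so the minimum is 3.

3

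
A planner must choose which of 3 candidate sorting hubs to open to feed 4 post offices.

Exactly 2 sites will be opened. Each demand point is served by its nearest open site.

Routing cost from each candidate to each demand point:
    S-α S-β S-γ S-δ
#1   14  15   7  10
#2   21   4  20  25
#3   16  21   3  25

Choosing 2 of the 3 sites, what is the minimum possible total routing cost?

Open {#1, #2}.
  S-α→#1 14, S-β→#2 4, S-γ→#1 7, S-δ→#1 10  ⇒ total 35.
Compare {#1, #3}: total 42.
Compare {#2, #3}: total 48.

35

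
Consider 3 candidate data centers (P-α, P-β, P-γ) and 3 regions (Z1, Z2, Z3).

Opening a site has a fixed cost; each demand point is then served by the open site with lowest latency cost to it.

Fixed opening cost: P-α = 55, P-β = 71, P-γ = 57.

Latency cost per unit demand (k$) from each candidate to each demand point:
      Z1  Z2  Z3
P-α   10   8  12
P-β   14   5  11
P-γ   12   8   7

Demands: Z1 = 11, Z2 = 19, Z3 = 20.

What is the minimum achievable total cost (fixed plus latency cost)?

481

Open {P-γ}: assign each demand point to its cheapest open site.
  Z1→P-γ 11×12=132, Z2→P-γ 19×8=152, Z3→P-γ 20×7=140
  latency cost 424, fixed 57 → total 481.
Compare {P-β, P-γ}: latency cost 367 + fixed 128 = 495.
Compare {P-α, P-γ}: latency cost 402 + fixed 112 = 514.
Compare {P-α, P-β, P-γ}: latency cost 345 + fixed 183 = 528.
All other subsets cost ≥ 495. Minimum total cost: 481.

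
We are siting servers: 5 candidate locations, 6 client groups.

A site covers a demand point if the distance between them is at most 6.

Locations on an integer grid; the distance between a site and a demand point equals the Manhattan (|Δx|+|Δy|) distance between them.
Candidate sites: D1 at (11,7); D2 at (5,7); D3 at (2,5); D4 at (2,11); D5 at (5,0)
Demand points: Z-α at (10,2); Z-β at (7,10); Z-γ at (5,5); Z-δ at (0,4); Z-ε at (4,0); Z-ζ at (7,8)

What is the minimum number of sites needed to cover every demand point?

4

Coverage sets (demand points within 6 of each site):
  D1: {Z-α, Z-ζ}
  D2: {Z-β, Z-γ, Z-ζ}
  D3: {Z-γ, Z-δ}
  D4: {Z-β}
  D5: {Z-γ, Z-ε}
No 3 sites suffice: every size-3 union leaves at least one demand point uncovered.
But {D1, D2, D3, D5} covers everything, so the minimum is 4.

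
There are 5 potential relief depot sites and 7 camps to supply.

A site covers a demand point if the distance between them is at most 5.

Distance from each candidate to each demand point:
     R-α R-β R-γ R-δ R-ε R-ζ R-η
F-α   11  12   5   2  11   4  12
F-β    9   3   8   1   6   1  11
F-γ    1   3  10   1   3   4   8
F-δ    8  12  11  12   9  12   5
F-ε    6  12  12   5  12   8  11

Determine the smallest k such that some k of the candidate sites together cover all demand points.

Coverage sets (demand points within 5 of each site):
  F-α: {R-γ, R-δ, R-ζ}
  F-β: {R-β, R-δ, R-ζ}
  F-γ: {R-α, R-β, R-δ, R-ε, R-ζ}
  F-δ: {R-η}
  F-ε: {R-δ}
No 2 sites suffice: every size-2 union leaves at least one demand point uncovered.
But {F-α, F-γ, F-δ} covers everything, so the minimum is 3.

3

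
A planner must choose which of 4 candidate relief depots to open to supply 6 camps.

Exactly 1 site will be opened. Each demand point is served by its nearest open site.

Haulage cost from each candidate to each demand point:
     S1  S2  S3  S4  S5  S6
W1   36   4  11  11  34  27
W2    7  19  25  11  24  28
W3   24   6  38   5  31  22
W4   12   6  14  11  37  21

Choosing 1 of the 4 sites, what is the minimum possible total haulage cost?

101

Open {W4}.
  S1→W4 12, S2→W4 6, S3→W4 14, S4→W4 11, S5→W4 37, S6→W4 21  ⇒ total 101.
Compare {W2}: total 114.
Compare {W1}: total 123.
No size-1 selection does better; minimum is 101.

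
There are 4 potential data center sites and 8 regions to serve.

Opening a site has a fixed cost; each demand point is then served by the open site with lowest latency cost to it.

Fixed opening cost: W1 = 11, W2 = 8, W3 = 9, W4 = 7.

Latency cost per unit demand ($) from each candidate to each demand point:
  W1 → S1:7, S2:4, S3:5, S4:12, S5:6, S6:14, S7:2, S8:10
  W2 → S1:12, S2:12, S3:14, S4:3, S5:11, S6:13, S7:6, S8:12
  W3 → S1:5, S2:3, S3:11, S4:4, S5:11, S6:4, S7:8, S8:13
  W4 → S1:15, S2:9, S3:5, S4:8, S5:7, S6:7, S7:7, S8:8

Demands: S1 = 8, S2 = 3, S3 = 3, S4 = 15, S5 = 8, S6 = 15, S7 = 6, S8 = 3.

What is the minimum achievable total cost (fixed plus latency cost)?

287

Open {W1, W2, W3}: assign each demand point to its cheapest open site.
  S1→W3 8×5=40, S2→W3 3×3=9, S3→W1 3×5=15, S4→W2 15×3=45, S5→W1 8×6=48, S6→W3 15×4=60, S7→W1 6×2=12, S8→W1 3×10=30
  latency cost 259, fixed 28 → total 287.
Compare {W1, W2, W3, W4}: latency cost 253 + fixed 35 = 288.
Compare {W1, W3}: latency cost 274 + fixed 20 = 294.
Compare {W1, W3, W4}: latency cost 268 + fixed 27 = 295.
All other subsets cost ≥ 288. Minimum total cost: 287.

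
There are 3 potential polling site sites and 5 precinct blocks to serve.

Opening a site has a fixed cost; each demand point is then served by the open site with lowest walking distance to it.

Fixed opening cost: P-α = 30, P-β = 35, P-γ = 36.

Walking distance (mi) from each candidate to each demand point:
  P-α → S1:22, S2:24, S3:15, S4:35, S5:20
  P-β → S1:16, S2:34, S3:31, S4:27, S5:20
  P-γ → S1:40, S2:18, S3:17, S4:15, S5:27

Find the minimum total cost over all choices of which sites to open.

Open {P-α}: assign each demand point to its cheapest open site.
  S1→P-α 22, S2→P-α 24, S3→P-α 15, S4→P-α 35, S5→P-α 20
  walking distance 116, fixed 30 → total 146.
Compare {P-γ}: walking distance 117 + fixed 36 = 153.
Compare {P-α, P-γ}: walking distance 90 + fixed 66 = 156.
Compare {P-β, P-γ}: walking distance 86 + fixed 71 = 157.
All other subsets cost ≥ 153. Minimum total cost: 146.

146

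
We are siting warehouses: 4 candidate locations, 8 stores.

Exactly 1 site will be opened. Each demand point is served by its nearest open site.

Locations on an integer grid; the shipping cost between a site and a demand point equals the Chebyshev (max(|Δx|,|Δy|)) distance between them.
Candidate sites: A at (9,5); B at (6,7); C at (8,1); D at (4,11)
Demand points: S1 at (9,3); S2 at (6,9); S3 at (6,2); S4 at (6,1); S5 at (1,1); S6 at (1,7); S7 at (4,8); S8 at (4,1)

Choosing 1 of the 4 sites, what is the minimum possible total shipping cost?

Open {B}.
  S1→B 4, S2→B 2, S3→B 5, S4→B 6, S5→B 6, S6→B 5, S7→B 2, S8→B 6  ⇒ total 36.
Compare {A}: total 39.
Compare {C}: total 39.
No size-1 selection does better; minimum is 36.

36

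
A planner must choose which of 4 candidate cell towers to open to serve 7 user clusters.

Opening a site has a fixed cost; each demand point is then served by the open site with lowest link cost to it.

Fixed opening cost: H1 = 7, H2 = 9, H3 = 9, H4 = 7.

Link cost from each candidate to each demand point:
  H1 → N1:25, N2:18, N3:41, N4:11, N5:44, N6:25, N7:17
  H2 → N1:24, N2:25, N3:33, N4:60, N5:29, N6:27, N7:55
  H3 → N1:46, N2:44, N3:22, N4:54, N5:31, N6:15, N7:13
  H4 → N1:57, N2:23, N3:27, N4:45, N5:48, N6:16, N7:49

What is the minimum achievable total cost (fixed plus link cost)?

151

Open {H1, H3}: assign each demand point to its cheapest open site.
  N1→H1 25, N2→H1 18, N3→H3 22, N4→H1 11, N5→H3 31, N6→H3 15, N7→H3 13
  link cost 135, fixed 16 → total 151.
Compare {H1, H2, H3}: link cost 132 + fixed 25 = 157.
Compare {H1, H3, H4}: link cost 135 + fixed 23 = 158.
Compare {H1, H2, H3, H4}: link cost 132 + fixed 32 = 164.
All other subsets cost ≥ 157. Minimum total cost: 151.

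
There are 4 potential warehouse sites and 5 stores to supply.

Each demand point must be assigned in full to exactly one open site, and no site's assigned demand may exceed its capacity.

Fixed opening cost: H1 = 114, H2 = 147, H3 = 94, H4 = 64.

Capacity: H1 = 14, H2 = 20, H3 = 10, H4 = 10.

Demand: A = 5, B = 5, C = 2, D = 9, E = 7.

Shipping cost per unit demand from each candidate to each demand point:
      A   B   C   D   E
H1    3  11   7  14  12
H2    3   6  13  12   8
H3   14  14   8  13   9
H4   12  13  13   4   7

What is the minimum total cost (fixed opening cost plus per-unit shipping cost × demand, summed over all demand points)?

Open {H2, H4}; cheapest assignment that respects the capacities:
  H2 (cap 20, load 19): A, B, C, E — cost 5×3 + 5×6 + 2×13 + 7×8 = 127
  H4 (cap 10, load 9): D — cost 9×4 = 36
  Shipping 163, fixed 211 → total 374.
  Any other capacity-feasible assignment to {H2, H4} ships for at least 163.
Compare {H1, H3, H4}: its best feasible assignment gives total 455.
Compare {H2, H3, H4}: its best feasible assignment gives total 458.
Every other set of open sites that can feasibly serve all demand totals ≥ 455 even under its best assignment. Minimum: 374.

374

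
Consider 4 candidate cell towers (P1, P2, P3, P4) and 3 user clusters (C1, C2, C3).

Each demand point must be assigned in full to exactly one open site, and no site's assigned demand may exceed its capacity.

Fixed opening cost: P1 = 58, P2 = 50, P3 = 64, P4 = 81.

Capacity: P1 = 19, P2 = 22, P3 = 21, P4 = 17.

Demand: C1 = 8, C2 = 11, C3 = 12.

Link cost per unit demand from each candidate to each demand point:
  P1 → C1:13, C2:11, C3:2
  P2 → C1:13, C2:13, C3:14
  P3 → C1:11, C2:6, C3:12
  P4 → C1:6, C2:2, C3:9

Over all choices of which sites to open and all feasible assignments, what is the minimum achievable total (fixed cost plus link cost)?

300

Open {P1, P3}; cheapest assignment that respects the capacities:
  P1 (cap 19, load 12): C3 — cost 12×2 = 24
  P3 (cap 21, load 19): C1, C2 — cost 8×11 + 11×6 = 154
  Shipping 178, fixed 122 → total 300.
  Any other capacity-feasible assignment to {P1, P3} ships for at least 178.
Compare {P1, P3, P4}: its best feasible assignment gives total 337.
Compare {P1, P2, P4}: its best feasible assignment gives total 339.
Every other set of open sites that can feasibly serve all demand totals ≥ 337 even under its best assignment. Minimum: 300.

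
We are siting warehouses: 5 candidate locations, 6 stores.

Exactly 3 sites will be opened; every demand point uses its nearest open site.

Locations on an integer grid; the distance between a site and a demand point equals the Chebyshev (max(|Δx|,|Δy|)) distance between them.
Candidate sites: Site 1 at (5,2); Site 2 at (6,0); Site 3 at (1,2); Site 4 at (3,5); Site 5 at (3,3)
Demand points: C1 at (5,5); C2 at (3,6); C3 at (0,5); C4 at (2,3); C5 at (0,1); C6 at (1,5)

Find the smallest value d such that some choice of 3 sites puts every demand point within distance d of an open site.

Open {Site 1, Site 2, Site 5}.
  Farthest demand point is C2 at distance 3 (to Site 5); all others are ≤ 3.
With {Site 1, Site 3, Site 4} the worst case is 3.
With {Site 1, Site 3, Site 5} the worst case is 3.
No size-3 selection achieves below 3.

3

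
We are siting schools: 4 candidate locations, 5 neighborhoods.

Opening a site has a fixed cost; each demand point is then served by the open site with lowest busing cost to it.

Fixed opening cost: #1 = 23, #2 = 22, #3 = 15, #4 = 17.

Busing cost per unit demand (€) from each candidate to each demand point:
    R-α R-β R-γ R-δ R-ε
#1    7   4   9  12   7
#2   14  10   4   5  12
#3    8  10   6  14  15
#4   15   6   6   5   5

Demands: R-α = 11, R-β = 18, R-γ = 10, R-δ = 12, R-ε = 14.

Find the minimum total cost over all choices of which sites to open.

379

Open {#1, #4}: assign each demand point to its cheapest open site.
  R-α→#1 11×7=77, R-β→#1 18×4=72, R-γ→#4 10×6=60, R-δ→#4 12×5=60, R-ε→#4 14×5=70
  busing cost 339, fixed 40 → total 379.
Compare {#1, #2, #4}: busing cost 319 + fixed 62 = 381.
Compare {#1, #2}: busing cost 347 + fixed 45 = 392.
Compare {#1, #3, #4}: busing cost 339 + fixed 55 = 394.
All other subsets cost ≥ 381. Minimum total cost: 379.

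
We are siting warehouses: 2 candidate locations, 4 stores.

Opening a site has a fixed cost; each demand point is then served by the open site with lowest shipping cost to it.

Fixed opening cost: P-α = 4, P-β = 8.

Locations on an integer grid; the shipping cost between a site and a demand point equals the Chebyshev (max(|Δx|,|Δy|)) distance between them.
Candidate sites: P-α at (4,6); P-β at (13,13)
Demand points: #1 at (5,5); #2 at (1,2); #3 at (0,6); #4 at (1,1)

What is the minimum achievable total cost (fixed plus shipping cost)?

Open {P-α}: assign each demand point to its cheapest open site.
  #1→P-α 1, #2→P-α 4, #3→P-α 4, #4→P-α 5
  shipping cost 14, fixed 4 → total 18.
Compare {P-α, P-β}: shipping cost 14 + fixed 12 = 26.
Compare {P-β}: shipping cost 45 + fixed 8 = 53.

18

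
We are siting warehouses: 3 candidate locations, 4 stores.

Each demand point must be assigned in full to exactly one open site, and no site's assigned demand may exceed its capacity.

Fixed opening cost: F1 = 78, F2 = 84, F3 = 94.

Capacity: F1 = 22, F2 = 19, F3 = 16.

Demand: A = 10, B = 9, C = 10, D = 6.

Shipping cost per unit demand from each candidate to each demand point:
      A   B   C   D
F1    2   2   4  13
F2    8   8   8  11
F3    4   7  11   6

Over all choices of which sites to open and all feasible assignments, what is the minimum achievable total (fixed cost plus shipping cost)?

Open {F1, F3}; cheapest assignment that respects the capacities:
  F1 (cap 22, load 19): B, C — cost 9×2 + 10×4 = 58
  F3 (cap 16, load 16): A, D — cost 10×4 + 6×6 = 76
  Shipping 134, fixed 172 → total 306.
  Any other capacity-feasible assignment to {F1, F3} ships for at least 134.
Compare {F1, F2}: its best feasible assignment gives total 346.
Compare {F1, F2, F3}: its best feasible assignment gives total 390.
Every other set of open sites that can feasibly serve all demand totals ≥ 346 even under its best assignment. Minimum: 306.

306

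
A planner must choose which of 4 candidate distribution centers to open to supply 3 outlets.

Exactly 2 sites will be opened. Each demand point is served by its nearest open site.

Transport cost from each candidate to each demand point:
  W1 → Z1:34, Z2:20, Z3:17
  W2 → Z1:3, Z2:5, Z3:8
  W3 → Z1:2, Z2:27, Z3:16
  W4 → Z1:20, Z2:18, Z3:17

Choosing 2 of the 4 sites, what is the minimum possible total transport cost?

Open {W2, W3}.
  Z1→W3 2, Z2→W2 5, Z3→W2 8  ⇒ total 15.
Compare {W1, W2}: total 16.
Compare {W2, W4}: total 16.
No size-2 selection does better; minimum is 15.

15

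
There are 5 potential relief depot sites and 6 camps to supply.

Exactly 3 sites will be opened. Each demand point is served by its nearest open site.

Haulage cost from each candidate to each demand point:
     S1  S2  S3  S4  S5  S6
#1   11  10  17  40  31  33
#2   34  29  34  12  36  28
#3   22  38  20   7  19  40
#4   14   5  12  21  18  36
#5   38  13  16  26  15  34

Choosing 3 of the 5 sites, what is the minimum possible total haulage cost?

Open {#2, #3, #4}.
  S1→#4 14, S2→#4 5, S3→#4 12, S4→#3 7, S5→#4 18, S6→#2 28  ⇒ total 84.
Compare {#1, #2, #4}: total 86.
Compare {#1, #3, #4}: total 86.
No size-3 selection does better; minimum is 84.

84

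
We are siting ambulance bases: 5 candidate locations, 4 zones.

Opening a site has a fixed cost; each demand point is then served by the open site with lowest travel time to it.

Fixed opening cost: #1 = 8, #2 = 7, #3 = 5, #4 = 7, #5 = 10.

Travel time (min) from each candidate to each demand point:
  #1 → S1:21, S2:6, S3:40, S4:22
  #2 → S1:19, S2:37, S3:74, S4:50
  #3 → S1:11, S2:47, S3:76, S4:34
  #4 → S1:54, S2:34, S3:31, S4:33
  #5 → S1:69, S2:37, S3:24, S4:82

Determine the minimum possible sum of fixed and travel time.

Open {#1, #3, #5}: assign each demand point to its cheapest open site.
  S1→#3 11, S2→#1 6, S3→#5 24, S4→#1 22
  travel time 63, fixed 23 → total 86.
Compare {#1, #3, #4}: travel time 70 + fixed 20 = 90.
Compare {#1, #5}: travel time 73 + fixed 18 = 91.
Compare {#1, #3}: travel time 79 + fixed 13 = 92.
All other subsets cost ≥ 90. Minimum total cost: 86.

86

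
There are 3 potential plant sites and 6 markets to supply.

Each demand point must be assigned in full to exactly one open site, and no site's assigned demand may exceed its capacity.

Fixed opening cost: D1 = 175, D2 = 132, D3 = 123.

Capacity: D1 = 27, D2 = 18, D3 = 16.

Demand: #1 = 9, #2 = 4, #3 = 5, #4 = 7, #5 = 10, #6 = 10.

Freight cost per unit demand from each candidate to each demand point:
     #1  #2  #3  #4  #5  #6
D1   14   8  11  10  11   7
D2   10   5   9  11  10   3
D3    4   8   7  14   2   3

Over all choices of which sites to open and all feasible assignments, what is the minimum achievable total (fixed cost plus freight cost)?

Open {D1, D2}; cheapest assignment that respects the capacities:
  D1 (cap 27, load 27): #4, #5, #6 — cost 7×10 + 10×11 + 10×7 = 250
  D2 (cap 18, load 18): #1, #2, #3 — cost 9×10 + 4×5 + 5×9 = 155
  Shipping 405, fixed 307 → total 712.
  Any other capacity-feasible assignment to {D1, D2} ships for at least 405.
Compare {D1, D2, D3}: its best feasible assignment gives total 731.
Every other set of open sites that can feasibly serve all demand totals ≥ 731 even under its best assignment. Minimum: 712.

712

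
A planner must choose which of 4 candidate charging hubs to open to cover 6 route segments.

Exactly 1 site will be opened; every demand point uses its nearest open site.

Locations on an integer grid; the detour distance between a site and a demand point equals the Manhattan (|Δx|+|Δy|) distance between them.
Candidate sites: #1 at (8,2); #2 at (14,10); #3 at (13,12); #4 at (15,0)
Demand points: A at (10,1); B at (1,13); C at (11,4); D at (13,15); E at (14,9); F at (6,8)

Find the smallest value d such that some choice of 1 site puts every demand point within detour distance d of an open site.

14

Open {#3}.
  Farthest demand point is A at detour distance 14 (to #3); all others are ≤ 14.
With {#2} the worst case is 16.
With {#1} the worst case is 18.
No size-1 selection achieves below 14.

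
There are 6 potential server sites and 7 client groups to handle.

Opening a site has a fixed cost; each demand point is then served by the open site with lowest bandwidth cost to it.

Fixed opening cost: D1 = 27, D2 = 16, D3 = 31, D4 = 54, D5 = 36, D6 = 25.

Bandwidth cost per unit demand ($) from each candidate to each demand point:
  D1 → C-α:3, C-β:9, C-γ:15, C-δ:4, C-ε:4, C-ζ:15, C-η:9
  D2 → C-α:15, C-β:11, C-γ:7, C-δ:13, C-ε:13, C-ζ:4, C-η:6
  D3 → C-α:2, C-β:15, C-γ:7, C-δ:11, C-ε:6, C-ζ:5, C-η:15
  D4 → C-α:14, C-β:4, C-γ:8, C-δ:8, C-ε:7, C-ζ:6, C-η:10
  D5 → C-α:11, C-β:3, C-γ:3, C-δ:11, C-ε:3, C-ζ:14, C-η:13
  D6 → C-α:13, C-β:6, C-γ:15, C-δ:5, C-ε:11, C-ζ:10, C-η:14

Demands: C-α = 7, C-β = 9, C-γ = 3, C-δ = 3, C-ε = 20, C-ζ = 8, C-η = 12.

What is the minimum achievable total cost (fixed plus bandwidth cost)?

312

Open {D1, D2, D5}: assign each demand point to its cheapest open site.
  C-α→D1 7×3=21, C-β→D5 9×3=27, C-γ→D5 3×3=9, C-δ→D1 3×4=12, C-ε→D5 20×3=60, C-ζ→D2 8×4=32, C-η→D2 12×6=72
  bandwidth cost 233, fixed 79 → total 312.
Compare {D2, D3, D5}: bandwidth cost 247 + fixed 83 = 330.
Compare {D1, D2, D3, D5}: bandwidth cost 226 + fixed 110 = 336.
Compare {D1, D2, D5, D6}: bandwidth cost 233 + fixed 104 = 337.
All other subsets cost ≥ 330. Minimum total cost: 312.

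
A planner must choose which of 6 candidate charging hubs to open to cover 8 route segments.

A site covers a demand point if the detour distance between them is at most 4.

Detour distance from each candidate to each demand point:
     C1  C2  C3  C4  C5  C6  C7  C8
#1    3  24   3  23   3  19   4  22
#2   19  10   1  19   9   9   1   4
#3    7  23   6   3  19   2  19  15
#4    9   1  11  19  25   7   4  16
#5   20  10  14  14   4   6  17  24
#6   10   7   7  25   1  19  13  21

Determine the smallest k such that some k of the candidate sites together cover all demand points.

Coverage sets (demand points within 4 of each site):
  #1: {C1, C3, C5, C7}
  #2: {C3, C7, C8}
  #3: {C4, C6}
  #4: {C2, C7}
  #5: {C5}
  #6: {C5}
No 3 sites suffice: every size-3 union leaves at least one demand point uncovered.
But {#1, #2, #3, #4} covers everything, so the minimum is 4.

4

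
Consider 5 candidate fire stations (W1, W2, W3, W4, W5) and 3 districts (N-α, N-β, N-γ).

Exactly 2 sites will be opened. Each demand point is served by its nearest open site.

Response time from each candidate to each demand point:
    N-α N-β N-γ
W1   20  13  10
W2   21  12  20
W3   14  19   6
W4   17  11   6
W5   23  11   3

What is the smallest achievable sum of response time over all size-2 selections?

28

Open {W3, W5}.
  N-α→W3 14, N-β→W5 11, N-γ→W5 3  ⇒ total 28.
Compare {W3, W4}: total 31.
Compare {W4, W5}: total 31.
No size-2 selection does better; minimum is 28.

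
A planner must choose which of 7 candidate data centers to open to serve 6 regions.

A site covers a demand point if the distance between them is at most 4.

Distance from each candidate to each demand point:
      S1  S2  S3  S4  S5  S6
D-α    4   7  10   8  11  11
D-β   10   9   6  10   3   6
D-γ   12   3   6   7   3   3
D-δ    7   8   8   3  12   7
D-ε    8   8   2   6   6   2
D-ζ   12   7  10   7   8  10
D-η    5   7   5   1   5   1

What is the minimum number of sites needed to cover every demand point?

4

Coverage sets (demand points within 4 of each site):
  D-α: {S1}
  D-β: {S5}
  D-γ: {S2, S5, S6}
  D-δ: {S4}
  D-ε: {S3, S6}
  D-ζ: {}
  D-η: {S4, S6}
No 3 sites suffice: every size-3 union leaves at least one demand point uncovered.
But {D-α, D-γ, D-δ, D-ε} covers everything, so the minimum is 4.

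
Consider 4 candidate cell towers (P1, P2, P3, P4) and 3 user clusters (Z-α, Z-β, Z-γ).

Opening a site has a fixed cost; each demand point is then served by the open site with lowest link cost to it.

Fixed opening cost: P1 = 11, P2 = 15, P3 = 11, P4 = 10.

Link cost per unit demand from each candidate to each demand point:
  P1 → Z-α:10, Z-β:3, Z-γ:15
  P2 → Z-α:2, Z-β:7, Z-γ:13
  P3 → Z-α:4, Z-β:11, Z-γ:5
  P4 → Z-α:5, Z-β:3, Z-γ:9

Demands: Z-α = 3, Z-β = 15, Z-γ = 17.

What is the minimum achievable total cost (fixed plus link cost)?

163

Open {P3, P4}: assign each demand point to its cheapest open site.
  Z-α→P3 3×4=12, Z-β→P4 15×3=45, Z-γ→P3 17×5=85
  link cost 142, fixed 21 → total 163.
Compare {P1, P3}: link cost 142 + fixed 22 = 164.
Compare {P2, P3, P4}: link cost 136 + fixed 36 = 172.
Compare {P1, P2, P3}: link cost 136 + fixed 37 = 173.
All other subsets cost ≥ 164. Minimum total cost: 163.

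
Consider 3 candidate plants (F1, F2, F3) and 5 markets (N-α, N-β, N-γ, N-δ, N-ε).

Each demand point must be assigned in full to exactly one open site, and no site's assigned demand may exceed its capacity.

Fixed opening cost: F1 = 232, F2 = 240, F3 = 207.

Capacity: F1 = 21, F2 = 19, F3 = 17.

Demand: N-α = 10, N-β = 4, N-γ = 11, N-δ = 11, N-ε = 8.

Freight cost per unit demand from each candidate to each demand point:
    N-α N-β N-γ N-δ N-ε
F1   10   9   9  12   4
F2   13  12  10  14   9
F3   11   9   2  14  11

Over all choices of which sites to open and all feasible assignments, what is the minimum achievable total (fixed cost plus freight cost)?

Open {F1, F2, F3}; cheapest assignment that respects the capacities:
  F1 (cap 21, load 18): N-α, N-ε — cost 10×10 + 8×4 = 132
  F2 (cap 19, load 11): N-δ — cost 11×14 = 154
  F3 (cap 17, load 15): N-β, N-γ — cost 4×9 + 11×2 = 58
  Shipping 344, fixed 679 → total 1023.
  Any other capacity-feasible assignment to {F1, F2, F3} ships for at least 344.
Total demand is 44 and no other set of sites has combined capacity ≥ 44, so {F1, F2, F3} is the only feasible choice of open sites. Minimum: 1023.

1023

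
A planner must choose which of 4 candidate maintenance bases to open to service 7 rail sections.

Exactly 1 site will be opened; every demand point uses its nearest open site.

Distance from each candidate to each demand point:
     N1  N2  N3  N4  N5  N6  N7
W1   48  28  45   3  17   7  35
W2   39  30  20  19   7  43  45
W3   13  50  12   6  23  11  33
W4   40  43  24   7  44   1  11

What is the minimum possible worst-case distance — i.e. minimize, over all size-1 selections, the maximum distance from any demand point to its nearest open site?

Open {W4}.
  Farthest demand point is N5 at distance 44 (to W4); all others are ≤ 44.
With {W2} the worst case is 45.
With {W1} the worst case is 48.
No size-1 selection achieves below 44.

44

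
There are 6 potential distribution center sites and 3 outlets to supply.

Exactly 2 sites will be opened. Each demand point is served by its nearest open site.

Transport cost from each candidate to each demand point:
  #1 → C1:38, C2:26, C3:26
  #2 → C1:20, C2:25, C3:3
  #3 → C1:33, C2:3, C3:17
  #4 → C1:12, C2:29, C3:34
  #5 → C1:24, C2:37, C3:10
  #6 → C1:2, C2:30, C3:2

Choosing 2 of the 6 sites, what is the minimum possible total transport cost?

7

Open {#3, #6}.
  C1→#6 2, C2→#3 3, C3→#6 2  ⇒ total 7.
Compare {#2, #3}: total 26.
Compare {#2, #6}: total 29.
No size-2 selection does better; minimum is 7.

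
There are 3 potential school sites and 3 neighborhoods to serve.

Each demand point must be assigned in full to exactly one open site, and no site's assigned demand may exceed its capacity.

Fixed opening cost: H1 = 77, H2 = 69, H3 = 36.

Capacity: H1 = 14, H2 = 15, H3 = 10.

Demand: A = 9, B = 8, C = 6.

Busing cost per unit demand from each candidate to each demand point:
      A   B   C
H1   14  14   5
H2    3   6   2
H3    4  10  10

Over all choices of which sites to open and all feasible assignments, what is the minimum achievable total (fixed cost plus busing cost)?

201

Open {H2, H3}; cheapest assignment that respects the capacities:
  H2 (cap 15, load 14): B, C — cost 8×6 + 6×2 = 60
  H3 (cap 10, load 9): A — cost 9×4 = 36
  Shipping 96, fixed 105 → total 201.
  Any other capacity-feasible assignment to {H2, H3} ships for at least 96.
Compare {H1, H2, H3}: its best feasible assignment gives total 278.
Compare {H1, H3}: its best feasible assignment gives total 291.
Every other set of open sites that can feasibly serve all demand totals ≥ 278 even under its best assignment. Minimum: 201.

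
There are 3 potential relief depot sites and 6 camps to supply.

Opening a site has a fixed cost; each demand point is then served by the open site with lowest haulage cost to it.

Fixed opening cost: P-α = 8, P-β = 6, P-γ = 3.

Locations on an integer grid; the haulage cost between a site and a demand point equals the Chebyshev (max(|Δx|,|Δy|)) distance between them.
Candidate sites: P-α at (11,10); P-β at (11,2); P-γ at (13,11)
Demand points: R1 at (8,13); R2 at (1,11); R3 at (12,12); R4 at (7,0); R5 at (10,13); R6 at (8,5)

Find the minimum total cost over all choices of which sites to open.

Open {P-β, P-γ}: assign each demand point to its cheapest open site.
  R1→P-γ 5, R2→P-β 10, R3→P-γ 1, R4→P-β 4, R5→P-γ 3, R6→P-β 3
  haulage cost 26, fixed 9 → total 35.
Compare {P-α, P-β}: haulage cost 25 + fixed 14 = 39.
Compare {P-α}: haulage cost 33 + fixed 8 = 41.
Compare {P-γ}: haulage cost 38 + fixed 3 = 41.
All other subsets cost ≥ 39. Minimum total cost: 35.

35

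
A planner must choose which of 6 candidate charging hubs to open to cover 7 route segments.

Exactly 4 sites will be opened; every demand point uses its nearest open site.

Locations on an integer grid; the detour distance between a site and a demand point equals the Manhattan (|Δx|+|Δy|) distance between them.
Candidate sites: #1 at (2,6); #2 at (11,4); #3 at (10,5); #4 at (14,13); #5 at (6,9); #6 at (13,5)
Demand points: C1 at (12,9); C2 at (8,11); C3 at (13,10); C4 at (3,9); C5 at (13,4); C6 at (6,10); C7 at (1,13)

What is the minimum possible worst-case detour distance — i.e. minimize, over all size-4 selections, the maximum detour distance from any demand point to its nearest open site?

8

Open {#1, #2, #3, #4}.
  Farthest demand point is C2 at detour distance 8 (to #3); all others are ≤ 8.
With {#1, #2, #3, #5} the worst case is 8.
With {#1, #2, #3, #6} the worst case is 8.
No size-4 selection achieves below 8.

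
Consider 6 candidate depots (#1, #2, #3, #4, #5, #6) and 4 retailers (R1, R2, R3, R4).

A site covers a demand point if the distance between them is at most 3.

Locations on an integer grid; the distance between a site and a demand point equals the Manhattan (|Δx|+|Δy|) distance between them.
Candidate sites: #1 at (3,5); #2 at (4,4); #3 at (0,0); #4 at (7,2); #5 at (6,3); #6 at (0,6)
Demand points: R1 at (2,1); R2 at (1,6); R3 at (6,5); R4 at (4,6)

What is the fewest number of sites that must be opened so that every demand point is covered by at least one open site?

Coverage sets (demand points within 3 of each site):
  #1: {R2, R3, R4}
  #2: {R3, R4}
  #3: {R1}
  #4: {}
  #5: {R3}
  #6: {R2}
No single site covers all 4 demand points.
But {#1, #3} covers everything, so the minimum is 2.

2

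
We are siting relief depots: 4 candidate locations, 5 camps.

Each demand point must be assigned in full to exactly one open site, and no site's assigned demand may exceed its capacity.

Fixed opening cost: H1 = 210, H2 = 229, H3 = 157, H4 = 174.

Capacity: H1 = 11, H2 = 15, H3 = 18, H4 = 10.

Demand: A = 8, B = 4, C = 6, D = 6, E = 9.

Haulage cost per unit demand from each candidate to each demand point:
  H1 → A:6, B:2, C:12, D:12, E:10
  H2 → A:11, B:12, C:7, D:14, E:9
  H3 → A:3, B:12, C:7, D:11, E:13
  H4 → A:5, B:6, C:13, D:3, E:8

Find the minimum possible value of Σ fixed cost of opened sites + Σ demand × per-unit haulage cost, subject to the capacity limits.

Open {H2, H3}; cheapest assignment that respects the capacities:
  H2 (cap 15, load 15): C, E — cost 6×7 + 9×9 = 123
  H3 (cap 18, load 18): A, B, D — cost 8×3 + 4×12 + 6×11 = 138
  Shipping 261, fixed 386 → total 647.
  Any other capacity-feasible assignment to {H2, H3} ships for at least 261.
Compare {H1, H3, H4}: its best feasible assignment gives total 739.
Compare {H2, H3, H4}: its best feasible assignment gives total 749.
Every other set of open sites that can feasibly serve all demand totals ≥ 739 even under its best assignment. Minimum: 647.

647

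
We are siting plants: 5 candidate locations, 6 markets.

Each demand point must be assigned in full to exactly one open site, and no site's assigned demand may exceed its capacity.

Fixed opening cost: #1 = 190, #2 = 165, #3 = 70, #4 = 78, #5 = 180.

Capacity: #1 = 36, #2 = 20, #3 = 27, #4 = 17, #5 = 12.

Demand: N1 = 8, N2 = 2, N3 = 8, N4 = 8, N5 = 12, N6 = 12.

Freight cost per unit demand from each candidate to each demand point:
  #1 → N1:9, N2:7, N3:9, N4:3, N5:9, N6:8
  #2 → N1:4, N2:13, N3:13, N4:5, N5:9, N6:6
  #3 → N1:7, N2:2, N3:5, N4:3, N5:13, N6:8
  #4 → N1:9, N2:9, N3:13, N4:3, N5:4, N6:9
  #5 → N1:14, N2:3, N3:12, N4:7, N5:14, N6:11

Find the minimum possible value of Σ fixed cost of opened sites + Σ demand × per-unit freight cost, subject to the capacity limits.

Open {#2, #3, #4}; cheapest assignment that respects the capacities:
  #2 (cap 20, load 20): N1, N6 — cost 8×4 + 12×6 = 104
  #3 (cap 27, load 18): N2, N3, N4 — cost 2×2 + 8×5 + 8×3 = 68
  #4 (cap 17, load 12): N5 — cost 12×4 = 48
  Shipping 220, fixed 313 → total 533.
  Any other capacity-feasible assignment to {#2, #3, #4} ships for at least 220.
Compare {#1, #3}: its best feasible assignment gives total 588.
Compare {#1, #4}: its best feasible assignment gives total 598.
Every other set of open sites that can feasibly serve all demand totals ≥ 588 even under its best assignment. Minimum: 533.

533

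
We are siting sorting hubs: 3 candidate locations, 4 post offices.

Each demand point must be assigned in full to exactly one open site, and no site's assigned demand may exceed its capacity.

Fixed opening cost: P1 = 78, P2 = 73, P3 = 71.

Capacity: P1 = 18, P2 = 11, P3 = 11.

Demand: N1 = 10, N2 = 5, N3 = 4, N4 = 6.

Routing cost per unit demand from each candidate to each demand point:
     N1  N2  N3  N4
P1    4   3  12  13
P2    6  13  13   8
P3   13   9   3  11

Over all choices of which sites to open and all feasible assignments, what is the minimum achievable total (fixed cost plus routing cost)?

282

Open {P1, P3}; cheapest assignment that respects the capacities:
  P1 (cap 18, load 15): N1, N2 — cost 10×4 + 5×3 = 55
  P3 (cap 11, load 10): N3, N4 — cost 4×3 + 6×11 = 78
  Shipping 133, fixed 149 → total 282.
  Any other capacity-feasible assignment to {P1, P3} ships for at least 133.
Compare {P1, P2}: its best feasible assignment gives total 306.
Compare {P1, P2, P3}: its best feasible assignment gives total 337.
Every other set of open sites that can feasibly serve all demand totals ≥ 306 even under its best assignment. Minimum: 282.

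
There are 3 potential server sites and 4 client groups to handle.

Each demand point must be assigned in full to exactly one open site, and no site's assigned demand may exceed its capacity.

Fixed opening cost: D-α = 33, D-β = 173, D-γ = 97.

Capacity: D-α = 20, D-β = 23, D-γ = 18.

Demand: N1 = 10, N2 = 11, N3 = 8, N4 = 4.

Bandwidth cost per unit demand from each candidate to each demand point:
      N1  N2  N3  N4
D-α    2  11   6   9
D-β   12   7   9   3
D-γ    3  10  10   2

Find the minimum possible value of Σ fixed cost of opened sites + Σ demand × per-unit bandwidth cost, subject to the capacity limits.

316

Open {D-α, D-γ}; cheapest assignment that respects the capacities:
  D-α (cap 20, load 18): N1, N3 — cost 10×2 + 8×6 = 68
  D-γ (cap 18, load 15): N2, N4 — cost 11×10 + 4×2 = 118
  Shipping 186, fixed 130 → total 316.
  Any other capacity-feasible assignment to {D-α, D-γ} ships for at least 186.
Compare {D-α, D-β}: its best feasible assignment gives total 363.
Compare {D-α, D-β, D-γ}: its best feasible assignment gives total 456.
Every other set of open sites that can feasibly serve all demand totals ≥ 363 even under its best assignment. Minimum: 316.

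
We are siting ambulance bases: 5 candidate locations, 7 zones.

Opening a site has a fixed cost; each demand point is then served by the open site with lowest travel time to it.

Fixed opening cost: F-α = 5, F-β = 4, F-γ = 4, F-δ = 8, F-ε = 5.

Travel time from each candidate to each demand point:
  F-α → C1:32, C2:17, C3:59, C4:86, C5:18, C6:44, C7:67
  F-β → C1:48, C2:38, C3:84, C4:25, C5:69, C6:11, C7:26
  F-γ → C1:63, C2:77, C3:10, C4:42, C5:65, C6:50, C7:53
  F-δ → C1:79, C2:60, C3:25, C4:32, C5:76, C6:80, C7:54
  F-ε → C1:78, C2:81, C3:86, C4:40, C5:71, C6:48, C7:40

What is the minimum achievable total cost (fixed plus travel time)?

Open {F-α, F-β, F-γ}: assign each demand point to its cheapest open site.
  C1→F-α 32, C2→F-α 17, C3→F-γ 10, C4→F-β 25, C5→F-α 18, C6→F-β 11, C7→F-β 26
  travel time 139, fixed 13 → total 152.
Compare {F-α, F-β, F-γ, F-ε}: travel time 139 + fixed 18 = 157.
Compare {F-α, F-β, F-γ, F-δ}: travel time 139 + fixed 21 = 160.
Compare {F-α, F-β, F-γ, F-δ, F-ε}: travel time 139 + fixed 26 = 165.
All other subsets cost ≥ 157. Minimum total cost: 152.

152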